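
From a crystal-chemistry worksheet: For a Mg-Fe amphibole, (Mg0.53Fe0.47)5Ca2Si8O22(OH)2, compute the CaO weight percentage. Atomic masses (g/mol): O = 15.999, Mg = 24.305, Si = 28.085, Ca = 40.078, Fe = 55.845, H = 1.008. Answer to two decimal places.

Formula mass = 886.472 g/mol.
2 Ca → 2.0000 mol CaO per formula unit; M(CaO) = 56.077, so CaO mass = 112.154 g.
112.154/886.472 × 100 = 12.65 wt%.

12.65 wt%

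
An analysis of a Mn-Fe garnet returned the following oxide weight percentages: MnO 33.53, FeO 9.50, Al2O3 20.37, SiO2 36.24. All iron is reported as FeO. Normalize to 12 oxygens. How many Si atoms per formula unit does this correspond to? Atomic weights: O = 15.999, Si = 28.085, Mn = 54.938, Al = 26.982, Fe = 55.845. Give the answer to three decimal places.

33.53 wt% MnO ÷ 70.937 g/mol = 0.47267 mol, giving 0.47267 Mn and 0.47267 O.
9.50 wt% FeO ÷ 71.844 g/mol = 0.13223 mol, giving 0.13223 Fe and 0.13223 O.
20.37 wt% Al2O3 ÷ 101.961 g/mol = 0.19978 mol, giving 0.39956 Al and 0.59934 O.
36.24 wt% SiO2 ÷ 60.083 g/mol = 0.60317 mol, giving 0.60317 Si and 1.20634 O.
Oxygen sums to 2.41058; scaling by 12/2.41058 = 4.97806 puts the formula on 12 O.
Si: 0.60317 × 4.97806 = 3.003 atoms per formula unit.

3.003 Si apfu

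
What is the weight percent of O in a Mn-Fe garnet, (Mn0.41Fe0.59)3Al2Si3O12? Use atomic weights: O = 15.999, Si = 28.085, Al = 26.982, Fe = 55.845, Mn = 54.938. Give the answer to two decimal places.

M((Mn0.41Fe0.59)3Al2Si3O12) = 496.626 g/mol.
O contributes 12 × 15.999 = 191.988 g per mole.
191.988/496.626 = 0.3866 → 38.66%.

38.66 weight percent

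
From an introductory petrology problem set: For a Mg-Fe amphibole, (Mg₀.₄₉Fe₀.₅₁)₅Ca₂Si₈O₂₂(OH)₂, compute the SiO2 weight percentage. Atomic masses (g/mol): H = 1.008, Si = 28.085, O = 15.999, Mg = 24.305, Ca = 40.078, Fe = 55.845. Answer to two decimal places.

Formula mass = 892.780 g/mol.
8 Si → 8.0000 mol SiO2 per formula unit; M(SiO2) = 60.083, so SiO2 mass = 480.664 g.
480.664/892.780 × 100 = 53.84 wt%.

53.84 wt%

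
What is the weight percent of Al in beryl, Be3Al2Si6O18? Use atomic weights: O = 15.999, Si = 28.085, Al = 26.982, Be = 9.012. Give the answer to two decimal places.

M(Be3Al2Si6O18) = 537.492 g/mol.
Al contributes 2 × 26.982 = 53.964 g per mole.
53.964/537.492 = 0.1004 → 10.04%.

10.04 mass %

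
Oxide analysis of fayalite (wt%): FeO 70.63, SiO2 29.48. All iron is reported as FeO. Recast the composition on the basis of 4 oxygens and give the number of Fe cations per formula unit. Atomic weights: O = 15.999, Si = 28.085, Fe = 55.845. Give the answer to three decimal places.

FeO (M=71.844): mol = 0.98310; Fe = 0.98310, O = 0.98310.
SiO2 (M=60.083): mol = 0.49065; Si = 0.49065, O = 0.98130.
ΣO = 1.96440; factor = 4/ΣO = 2.03625.
Fe apfu = 0.98310 × 2.03625 = 2.002.

2.002 Fe apfu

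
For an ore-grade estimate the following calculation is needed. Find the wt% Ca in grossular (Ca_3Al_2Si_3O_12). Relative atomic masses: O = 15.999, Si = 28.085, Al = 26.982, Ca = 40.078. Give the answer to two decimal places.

Molar mass of Ca_3Al_2Si_3O_12: 3·40.078 + 2·26.982 + 3·28.085 + 12·15.999 = 450.441 g/mol.
Mass of Ca per formula unit: 3 × 40.078 = 120.234 g.
Weight fraction Ca = 120.234 / 450.441 = 0.2669.

26.69 wt%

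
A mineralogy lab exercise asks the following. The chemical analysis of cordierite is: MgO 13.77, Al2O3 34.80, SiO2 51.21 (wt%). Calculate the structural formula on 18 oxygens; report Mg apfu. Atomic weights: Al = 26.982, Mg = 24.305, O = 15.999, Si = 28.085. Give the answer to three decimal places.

2.003 Mg apfu

MgO (M=40.304): mol = 0.34165; Mg = 0.34165, O = 0.34165.
Al2O3 (M=101.961): mol = 0.34131; Al = 0.68262, O = 1.02393.
SiO2 (M=60.083): mol = 0.85232; Si = 0.85232, O = 1.70464.
ΣO = 3.07022; factor = 18/ΣO = 5.86277.
Mg apfu = 0.34165 × 5.86277 = 2.003.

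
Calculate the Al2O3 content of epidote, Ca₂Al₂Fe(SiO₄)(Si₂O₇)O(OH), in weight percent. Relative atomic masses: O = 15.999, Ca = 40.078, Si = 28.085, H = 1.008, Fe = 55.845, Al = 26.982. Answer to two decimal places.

21.10 wt%

Formula mass = 483.215 g/mol.
2 Al → 1.0000 mol Al2O3 per formula unit; M(Al2O3) = 101.961, so Al2O3 mass = 101.961 g.
101.961/483.215 × 100 = 21.10 wt%.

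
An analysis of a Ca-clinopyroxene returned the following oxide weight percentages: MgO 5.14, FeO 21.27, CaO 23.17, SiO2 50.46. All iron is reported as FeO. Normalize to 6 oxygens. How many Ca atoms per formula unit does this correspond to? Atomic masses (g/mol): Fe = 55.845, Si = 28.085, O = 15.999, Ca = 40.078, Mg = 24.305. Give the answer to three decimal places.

0.985 Ca apfu

5.14 wt% MgO ÷ 40.304 g/mol = 0.12753 mol, giving 0.12753 Mg and 0.12753 O.
21.27 wt% FeO ÷ 71.844 g/mol = 0.29606 mol, giving 0.29606 Fe and 0.29606 O.
23.17 wt% CaO ÷ 56.077 g/mol = 0.41318 mol, giving 0.41318 Ca and 0.41318 O.
50.46 wt% SiO2 ÷ 60.083 g/mol = 0.83984 mol, giving 0.83984 Si and 1.67968 O.
Oxygen sums to 2.51645; scaling by 6/2.51645 = 2.38431 puts the formula on 6 O.
Ca: 0.41318 × 2.38431 = 0.985 atoms per formula unit.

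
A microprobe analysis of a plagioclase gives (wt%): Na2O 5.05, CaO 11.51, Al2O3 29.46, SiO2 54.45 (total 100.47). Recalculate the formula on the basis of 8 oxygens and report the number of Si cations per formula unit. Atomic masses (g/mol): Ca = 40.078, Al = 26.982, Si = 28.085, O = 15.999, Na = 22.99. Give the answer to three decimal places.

Na2O: 5.05/61.979 = 0.08148 mol → 0.16296 mol Na, 0.08148 mol O.
CaO: 11.51/56.077 = 0.20525 mol → 0.20525 mol Ca, 0.20525 mol O.
Al2O3: 29.46/101.961 = 0.28893 mol → 0.57786 mol Al, 0.86679 mol O.
SiO2: 54.45/60.083 = 0.90625 mol → 0.90625 mol Si, 1.81250 mol O.
Total oxygen = 2.96602 mol. Normalization factor = 8/2.96602 = 2.69722.
Si per 8 O = 0.90625 × 2.69722 = 2.444.

2.444 Si apfu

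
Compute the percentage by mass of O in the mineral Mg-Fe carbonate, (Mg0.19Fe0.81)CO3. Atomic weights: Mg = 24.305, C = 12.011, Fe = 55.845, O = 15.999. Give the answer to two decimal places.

43.69 weight percent

Formula mass = 0.19×24.305 + 0.81×55.845 + 1×12.011 + 3×15.999 = 109.860 g/mol, of which 47.997 g is O.
So O makes up 47.997/109.860 = 0.4369 of the mass, i.e. 43.69%.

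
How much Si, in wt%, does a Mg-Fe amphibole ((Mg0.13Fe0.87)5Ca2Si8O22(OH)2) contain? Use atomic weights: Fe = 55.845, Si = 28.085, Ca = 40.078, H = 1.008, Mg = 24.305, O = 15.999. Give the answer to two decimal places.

23.66 wt%

Formula mass = 0.65·24.305 + 4.35·55.845 + 2·40.078 + 8·28.085 + 24·15.999 + 2·1.008 = 949.552 g/mol, of which 224.680 g is Si.
So Si makes up 224.680/949.552 = 0.2366 of the mass, i.e. 23.66%.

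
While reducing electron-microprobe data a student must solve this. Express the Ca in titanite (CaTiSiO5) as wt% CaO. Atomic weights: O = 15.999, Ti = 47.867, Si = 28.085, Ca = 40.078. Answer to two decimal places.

Molar mass of CaTiSiO5 = 1×40.078 + 1×47.867 + 1×28.085 + 5×15.999 = 196.025 g/mol.
Each formula unit contains 1 Ca, equivalent to 1/1 = 1.0000 mol CaO.
M(CaO) = 1×40.078 + 1×15.999 = 56.077 g/mol.
Mass of CaO per formula unit = 1.0000 × 56.077 = 56.077 g.
CaO wt% = 56.077 / 196.025 × 100 = 28.61%.

28.61 wt%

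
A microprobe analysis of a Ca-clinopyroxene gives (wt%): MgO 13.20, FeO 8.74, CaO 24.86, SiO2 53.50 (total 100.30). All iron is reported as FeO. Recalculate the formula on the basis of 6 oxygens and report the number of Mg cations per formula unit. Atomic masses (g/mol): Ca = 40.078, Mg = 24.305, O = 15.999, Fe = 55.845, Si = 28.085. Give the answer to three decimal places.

MgO (M=40.304): mol = 0.32751; Mg = 0.32751, O = 0.32751.
FeO (M=71.844): mol = 0.12165; Fe = 0.12165, O = 0.12165.
CaO (M=56.077): mol = 0.44332; Ca = 0.44332, O = 0.44332.
SiO2 (M=60.083): mol = 0.89043; Si = 0.89043, O = 1.78086.
ΣO = 2.67334; factor = 6/ΣO = 2.24438.
Mg apfu = 0.32751 × 2.24438 = 0.735.

0.735 Mg apfu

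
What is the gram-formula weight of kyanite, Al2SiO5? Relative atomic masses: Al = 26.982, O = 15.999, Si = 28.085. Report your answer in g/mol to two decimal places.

The formula mass is the sum 2×26.982 + 1×28.085 + 5×15.999.

162.04 g/mol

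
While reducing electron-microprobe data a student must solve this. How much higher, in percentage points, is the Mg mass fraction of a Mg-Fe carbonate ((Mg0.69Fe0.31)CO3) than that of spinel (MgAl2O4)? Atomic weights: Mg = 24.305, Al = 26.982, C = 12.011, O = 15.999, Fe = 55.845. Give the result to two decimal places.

M((Mg0.69Fe0.31)CO3) = 94.090 g/mol, so wt% Mg = 16.770/94.090 × 100 = 17.82%.
M(MgAl2O4) = 142.265 g/mol, so wt% Mg = 24.305/142.265 × 100 = 17.08%.
17.82 − 17.08 = 0.74 pp.

0.74 percentage points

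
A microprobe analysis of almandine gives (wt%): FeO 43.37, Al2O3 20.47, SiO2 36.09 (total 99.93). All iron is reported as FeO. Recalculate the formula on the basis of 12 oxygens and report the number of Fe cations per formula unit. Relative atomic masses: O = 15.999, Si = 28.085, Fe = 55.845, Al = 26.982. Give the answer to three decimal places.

3.009 Fe apfu

FeO (M=71.844): mol = 0.60367; Fe = 0.60367, O = 0.60367.
Al2O3 (M=101.961): mol = 0.20076; Al = 0.40152, O = 0.60228.
SiO2 (M=60.083): mol = 0.60067; Si = 0.60067, O = 1.20134.
ΣO = 2.40729; factor = 12/ΣO = 4.98486.
Fe apfu = 0.60367 × 4.98486 = 3.009.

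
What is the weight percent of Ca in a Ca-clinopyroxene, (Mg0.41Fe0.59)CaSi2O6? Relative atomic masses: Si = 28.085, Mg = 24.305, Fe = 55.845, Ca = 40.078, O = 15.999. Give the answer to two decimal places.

17.04 wt%

M((Mg0.41Fe0.59)CaSi2O6) = 235.156 g/mol.
Ca contributes 1 × 40.078 = 40.078 g per mole.
40.078/235.156 = 0.1704 → 17.04%.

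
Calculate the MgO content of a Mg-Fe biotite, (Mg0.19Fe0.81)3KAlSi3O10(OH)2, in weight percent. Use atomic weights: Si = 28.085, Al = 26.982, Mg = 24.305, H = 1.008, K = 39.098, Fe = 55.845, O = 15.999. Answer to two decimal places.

Formula mass = 493.896 g/mol.
0.57 Mg → 0.5700 mol MgO per formula unit; M(MgO) = 40.304, so MgO mass = 22.973 g.
22.973/493.896 × 100 = 4.65 wt%.

4.65 wt%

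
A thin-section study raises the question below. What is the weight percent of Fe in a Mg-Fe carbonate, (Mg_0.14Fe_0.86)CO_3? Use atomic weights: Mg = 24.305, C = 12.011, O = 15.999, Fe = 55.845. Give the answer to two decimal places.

Formula mass = 0.14*24.305 + 0.86*55.845 + 1*12.011 + 3*15.999 = 111.437 g/mol, of which 48.027 g is Fe.
So Fe makes up 48.027/111.437 = 0.4310 of the mass, i.e. 43.10%.

43.10 mass %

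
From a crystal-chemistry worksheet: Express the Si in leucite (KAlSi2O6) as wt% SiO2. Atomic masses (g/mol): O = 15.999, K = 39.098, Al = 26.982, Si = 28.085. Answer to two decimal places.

55.06 wt%

Formula mass = 218.244 g/mol.
2 Si → 2.0000 mol SiO2 per formula unit; M(SiO2) = 60.083, so SiO2 mass = 120.166 g.
120.166/218.244 × 100 = 55.06 wt%.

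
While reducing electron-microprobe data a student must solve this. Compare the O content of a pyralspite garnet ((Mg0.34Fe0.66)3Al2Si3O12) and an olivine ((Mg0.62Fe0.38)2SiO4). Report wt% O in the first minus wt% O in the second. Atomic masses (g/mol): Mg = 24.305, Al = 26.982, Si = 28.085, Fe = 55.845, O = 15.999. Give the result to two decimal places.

2.37 percentage points

First mineral: 191.988 g O in 465.571 g formula = 41.24 wt% O.
Second mineral: 63.996 g O in 164.661 g formula = 38.87 wt% O.
41.24% − 38.87% gives a difference of 2.37 percentage points.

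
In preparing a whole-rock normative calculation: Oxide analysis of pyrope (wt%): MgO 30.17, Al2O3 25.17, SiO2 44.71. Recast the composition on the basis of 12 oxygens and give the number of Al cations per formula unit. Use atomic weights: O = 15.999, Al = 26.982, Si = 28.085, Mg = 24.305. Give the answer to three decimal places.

1.990 Al apfu

MgO (M=40.304): mol = 0.74856; Mg = 0.74856, O = 0.74856.
Al2O3 (M=101.961): mol = 0.24686; Al = 0.49372, O = 0.74058.
SiO2 (M=60.083): mol = 0.74414; Si = 0.74414, O = 1.48828.
ΣO = 2.97742; factor = 12/ΣO = 4.03033.
Al apfu = 0.49372 × 4.03033 = 1.990.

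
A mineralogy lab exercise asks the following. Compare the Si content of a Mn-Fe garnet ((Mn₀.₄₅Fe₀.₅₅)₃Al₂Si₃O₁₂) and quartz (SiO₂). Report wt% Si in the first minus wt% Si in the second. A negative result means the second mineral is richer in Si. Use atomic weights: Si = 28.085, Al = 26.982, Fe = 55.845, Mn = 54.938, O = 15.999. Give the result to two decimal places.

-29.77 percentage points

Si in (Mn₀.₄₅Fe₀.₅₅)₃Al₂Si₃O₁₂: molar mass 496.518 g/mol; 3×28.085 = 84.255 g → 16.97 wt%.
Si in SiO₂: molar mass 60.083 g/mol; 1×28.085 = 28.085 g → 46.74 wt%.
Difference = 16.97 − 46.74 = -29.77 percentage points.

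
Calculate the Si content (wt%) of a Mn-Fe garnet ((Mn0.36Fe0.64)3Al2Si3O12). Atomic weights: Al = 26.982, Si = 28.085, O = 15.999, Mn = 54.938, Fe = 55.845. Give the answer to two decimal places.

16.96 wt%

Molar mass of (Mn0.36Fe0.64)3Al2Si3O12: 1.08*54.938 + 1.92*55.845 + 2*26.982 + 3*28.085 + 12*15.999 = 496.762 g/mol.
Mass of Si per formula unit: 3 × 28.085 = 84.255 g.
Weight fraction Si = 84.255 / 496.762 = 0.1696.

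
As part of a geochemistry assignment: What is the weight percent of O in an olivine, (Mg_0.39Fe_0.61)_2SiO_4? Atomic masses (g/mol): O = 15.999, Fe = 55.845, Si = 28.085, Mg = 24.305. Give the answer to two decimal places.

M((Mg_0.39Fe_0.61)_2SiO_4) = 179.170 g/mol.
O contributes 4 × 15.999 = 63.996 g per mole.
63.996/179.170 = 0.3572 → 35.72%.

35.72 wt%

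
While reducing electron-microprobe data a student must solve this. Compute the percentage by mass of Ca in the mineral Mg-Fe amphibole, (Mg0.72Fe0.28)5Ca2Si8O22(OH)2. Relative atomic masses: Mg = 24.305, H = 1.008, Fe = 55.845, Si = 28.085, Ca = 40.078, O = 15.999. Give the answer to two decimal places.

Molar mass of (Mg0.72Fe0.28)5Ca2Si8O22(OH)2: 3.60·24.305 + 1.40·55.845 + 2·40.078 + 8·28.085 + 24·15.999 + 2·1.008 = 856.509 g/mol.
Mass of Ca per formula unit: 2 × 40.078 = 80.156 g.
Weight fraction Ca = 80.156 / 856.509 = 0.0936.

9.36 weight percent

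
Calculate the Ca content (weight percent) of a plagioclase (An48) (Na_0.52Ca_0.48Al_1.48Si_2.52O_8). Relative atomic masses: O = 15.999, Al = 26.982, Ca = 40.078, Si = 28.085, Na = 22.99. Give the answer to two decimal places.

7.13 weight percent

M(Na_0.52Ca_0.48Al_1.48Si_2.52O_8) = 269.892 g/mol.
Ca contributes 0.48 × 40.078 = 19.237 g per mole.
19.237/269.892 = 0.0713 → 7.13%.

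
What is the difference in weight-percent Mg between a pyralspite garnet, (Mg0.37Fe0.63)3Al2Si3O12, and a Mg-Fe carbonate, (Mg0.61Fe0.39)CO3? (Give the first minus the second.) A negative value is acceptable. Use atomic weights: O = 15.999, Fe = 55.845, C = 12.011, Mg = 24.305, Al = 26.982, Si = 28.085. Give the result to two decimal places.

-9.52 percentage points

M((Mg0.37Fe0.63)3Al2Si3O12) = 462.733 g/mol, so wt% Mg = 26.979/462.733 × 100 = 5.83%.
M((Mg0.61Fe0.39)CO3) = 96.614 g/mol, so wt% Mg = 14.826/96.614 × 100 = 15.35%.
5.83 − 15.35 = -9.52 pp.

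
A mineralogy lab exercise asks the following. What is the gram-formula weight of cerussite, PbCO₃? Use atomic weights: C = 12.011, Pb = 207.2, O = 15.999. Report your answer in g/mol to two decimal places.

267.21 g/mol

Pb: 1 × 207.2 = 207.2000
C: 1 × 12.011 = 12.0110
O: 3 × 15.999 = 47.9970
Summing the contributions gives the formula mass.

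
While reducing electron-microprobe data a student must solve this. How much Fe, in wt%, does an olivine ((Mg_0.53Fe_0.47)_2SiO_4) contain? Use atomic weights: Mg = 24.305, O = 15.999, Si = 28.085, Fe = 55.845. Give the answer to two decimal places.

M((Mg_0.53Fe_0.47)_2SiO_4) = 170.339 g/mol.
Fe contributes 0.94 × 55.845 = 52.494 g per mole.
52.494/170.339 = 0.3082 → 30.82%.

30.82 wt%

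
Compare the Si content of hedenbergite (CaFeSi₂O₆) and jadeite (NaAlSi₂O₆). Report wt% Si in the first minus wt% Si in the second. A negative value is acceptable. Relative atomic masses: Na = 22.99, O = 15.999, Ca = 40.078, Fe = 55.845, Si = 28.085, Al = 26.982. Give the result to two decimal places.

-5.15 percentage points

M(CaFeSi₂O₆) = 248.087 g/mol, so wt% Si = 56.170/248.087 × 100 = 22.64%.
M(NaAlSi₂O₆) = 202.136 g/mol, so wt% Si = 56.170/202.136 × 100 = 27.79%.
22.64 − 27.79 = -5.15 pp.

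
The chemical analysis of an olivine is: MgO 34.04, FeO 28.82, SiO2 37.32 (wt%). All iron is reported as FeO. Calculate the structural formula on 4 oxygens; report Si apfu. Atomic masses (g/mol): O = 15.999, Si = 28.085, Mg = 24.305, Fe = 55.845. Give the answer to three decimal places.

34.04 wt% MgO ÷ 40.304 g/mol = 0.84458 mol, giving 0.84458 Mg and 0.84458 O.
28.82 wt% FeO ÷ 71.844 g/mol = 0.40115 mol, giving 0.40115 Fe and 0.40115 O.
37.32 wt% SiO2 ÷ 60.083 g/mol = 0.62114 mol, giving 0.62114 Si and 1.24228 O.
Oxygen sums to 2.48801; scaling by 4/2.48801 = 1.60771 puts the formula on 4 O.
Si: 0.62114 × 1.60771 = 0.999 atoms per formula unit.

0.999 Si apfu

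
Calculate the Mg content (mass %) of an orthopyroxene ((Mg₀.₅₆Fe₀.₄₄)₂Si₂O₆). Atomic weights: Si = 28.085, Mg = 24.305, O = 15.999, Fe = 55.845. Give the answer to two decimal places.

11.91 mass %

Molar mass of (Mg₀.₅₆Fe₀.₄₄)₂Si₂O₆: 1.12·24.305 + 0.88·55.845 + 2·28.085 + 6·15.999 = 228.529 g/mol.
Mass of Mg per formula unit: 1.12 × 24.305 = 27.222 g.
Weight fraction Mg = 27.222 / 228.529 = 0.1191.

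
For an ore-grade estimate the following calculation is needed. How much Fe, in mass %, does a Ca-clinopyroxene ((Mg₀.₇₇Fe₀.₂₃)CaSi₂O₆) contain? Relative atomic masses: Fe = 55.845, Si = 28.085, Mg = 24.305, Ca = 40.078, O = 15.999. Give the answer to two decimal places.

5.74 mass %

Molar mass of (Mg₀.₇₇Fe₀.₂₃)CaSi₂O₆: 0.77×24.305 + 0.23×55.845 + 1×40.078 + 2×28.085 + 6×15.999 = 223.801 g/mol.
Mass of Fe per formula unit: 0.23 × 55.845 = 12.844 g.
Weight fraction Fe = 12.844 / 223.801 = 0.0574.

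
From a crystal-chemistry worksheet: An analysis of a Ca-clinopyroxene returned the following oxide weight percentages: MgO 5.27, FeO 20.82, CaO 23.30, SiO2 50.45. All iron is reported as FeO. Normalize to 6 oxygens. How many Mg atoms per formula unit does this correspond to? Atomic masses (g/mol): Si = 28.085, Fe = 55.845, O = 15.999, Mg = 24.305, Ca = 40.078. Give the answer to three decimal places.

MgO: 5.27/40.304 = 0.13076 mol → 0.13076 mol Mg, 0.13076 mol O.
FeO: 20.82/71.844 = 0.28979 mol → 0.28979 mol Fe, 0.28979 mol O.
CaO: 23.30/56.077 = 0.41550 mol → 0.41550 mol Ca, 0.41550 mol O.
SiO2: 50.45/60.083 = 0.83967 mol → 0.83967 mol Si, 1.67934 mol O.
Total oxygen = 2.51539 mol. Normalization factor = 6/2.51539 = 2.38532.
Mg per 6 O = 0.13076 × 2.38532 = 0.312.

0.312 Mg apfu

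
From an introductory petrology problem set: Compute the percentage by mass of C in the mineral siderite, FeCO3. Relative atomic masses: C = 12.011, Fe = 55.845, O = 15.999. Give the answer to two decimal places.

10.37 mass %

Formula mass = 1*55.845 + 1*12.011 + 3*15.999 = 115.853 g/mol, of which 12.011 g is C.
So C makes up 12.011/115.853 = 0.1037 of the mass, i.e. 10.37%.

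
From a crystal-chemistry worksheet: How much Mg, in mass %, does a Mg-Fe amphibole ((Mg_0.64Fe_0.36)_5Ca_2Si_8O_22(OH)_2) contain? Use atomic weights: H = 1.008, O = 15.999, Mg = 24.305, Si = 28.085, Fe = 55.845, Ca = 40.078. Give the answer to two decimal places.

8.95 mass %

M((Mg_0.64Fe_0.36)_5Ca_2Si_8O_22(OH)_2) = 869.125 g/mol.
Mg contributes 3.20 × 24.305 = 77.776 g per mole.
77.776/869.125 = 0.0895 → 8.95%.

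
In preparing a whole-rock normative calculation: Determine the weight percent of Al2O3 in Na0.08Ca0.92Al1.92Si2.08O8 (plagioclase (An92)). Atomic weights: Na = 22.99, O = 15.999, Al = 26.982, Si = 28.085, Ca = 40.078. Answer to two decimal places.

Formula mass = 276.925 g/mol.
1.92 Al → 0.9600 mol Al2O3 per formula unit; M(Al2O3) = 101.961, so Al2O3 mass = 97.883 g.
97.883/276.925 × 100 = 35.35 wt%.

35.35 wt%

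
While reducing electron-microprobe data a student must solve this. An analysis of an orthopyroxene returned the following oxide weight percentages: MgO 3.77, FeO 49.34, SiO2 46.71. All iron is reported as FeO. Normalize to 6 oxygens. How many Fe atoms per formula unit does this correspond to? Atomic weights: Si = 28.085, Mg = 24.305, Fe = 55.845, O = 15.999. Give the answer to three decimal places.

MgO: 3.77/40.304 = 0.09354 mol → 0.09354 mol Mg, 0.09354 mol O.
FeO: 49.34/71.844 = 0.68677 mol → 0.68677 mol Fe, 0.68677 mol O.
SiO2: 46.71/60.083 = 0.77742 mol → 0.77742 mol Si, 1.55484 mol O.
Total oxygen = 2.33515 mol. Normalization factor = 6/2.33515 = 2.56943.
Fe per 6 O = 0.68677 × 2.56943 = 1.765.

1.765 Fe apfu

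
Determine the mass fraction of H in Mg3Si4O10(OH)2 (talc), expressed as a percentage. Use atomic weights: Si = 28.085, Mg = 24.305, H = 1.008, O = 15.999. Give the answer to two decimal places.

0.53 wt%

M(Mg3Si4O10(OH)2) = 379.259 g/mol.
H contributes 2 × 1.008 = 2.016 g per mole.
2.016/379.259 = 0.0053 → 0.53%.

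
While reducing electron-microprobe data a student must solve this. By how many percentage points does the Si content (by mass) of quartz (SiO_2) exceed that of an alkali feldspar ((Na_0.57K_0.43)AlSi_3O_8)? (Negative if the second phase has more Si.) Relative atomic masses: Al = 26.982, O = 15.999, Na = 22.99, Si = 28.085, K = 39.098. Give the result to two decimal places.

First mineral: 28.085 g Si in 60.083 g formula = 46.74 wt% Si.
Second mineral: 84.255 g Si in 269.145 g formula = 31.30 wt% Si.
46.74% − 31.30% gives a difference of 15.44 percentage points.

15.44 percentage points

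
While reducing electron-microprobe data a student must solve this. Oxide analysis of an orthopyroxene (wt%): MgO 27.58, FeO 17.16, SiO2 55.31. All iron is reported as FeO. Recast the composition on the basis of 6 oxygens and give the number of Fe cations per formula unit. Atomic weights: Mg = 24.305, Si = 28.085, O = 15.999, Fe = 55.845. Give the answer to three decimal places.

MgO (M=40.304): mol = 0.68430; Mg = 0.68430, O = 0.68430.
FeO (M=71.844): mol = 0.23885; Fe = 0.23885, O = 0.23885.
SiO2 (M=60.083): mol = 0.92056; Si = 0.92056, O = 1.84112.
ΣO = 2.76427; factor = 6/ΣO = 2.17055.
Fe apfu = 0.23885 × 2.17055 = 0.518.

0.518 Fe apfu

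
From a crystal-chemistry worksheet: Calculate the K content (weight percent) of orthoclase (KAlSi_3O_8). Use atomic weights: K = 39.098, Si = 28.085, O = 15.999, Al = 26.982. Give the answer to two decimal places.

14.05 weight percent

Molar mass of KAlSi_3O_8: 1*39.098 + 1*26.982 + 3*28.085 + 8*15.999 = 278.327 g/mol.
Mass of K per formula unit: 1 × 39.098 = 39.098 g.
Weight fraction K = 39.098 / 278.327 = 0.1405.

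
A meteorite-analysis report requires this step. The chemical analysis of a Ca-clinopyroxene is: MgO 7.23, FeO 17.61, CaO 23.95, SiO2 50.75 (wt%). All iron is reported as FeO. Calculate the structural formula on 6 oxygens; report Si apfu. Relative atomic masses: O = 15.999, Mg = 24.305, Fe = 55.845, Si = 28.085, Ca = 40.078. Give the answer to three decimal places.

MgO: 7.23/40.304 = 0.17939 mol → 0.17939 mol Mg, 0.17939 mol O.
FeO: 17.61/71.844 = 0.24511 mol → 0.24511 mol Fe, 0.24511 mol O.
CaO: 23.95/56.077 = 0.42709 mol → 0.42709 mol Ca, 0.42709 mol O.
SiO2: 50.75/60.083 = 0.84466 mol → 0.84466 mol Si, 1.68932 mol O.
Total oxygen = 2.54091 mol. Normalization factor = 6/2.54091 = 2.36136.
Si per 6 O = 0.84466 × 2.36136 = 1.995.

1.995 Si apfu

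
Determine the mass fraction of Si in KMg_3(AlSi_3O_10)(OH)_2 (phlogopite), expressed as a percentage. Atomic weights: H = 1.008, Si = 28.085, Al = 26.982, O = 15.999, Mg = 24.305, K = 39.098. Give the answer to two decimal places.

Molar mass of KMg_3(AlSi_3O_10)(OH)_2: 1×39.098 + 3×24.305 + 1×26.982 + 3×28.085 + 12×15.999 + 2×1.008 = 417.254 g/mol.
Mass of Si per formula unit: 3 × 28.085 = 84.255 g.
Weight fraction Si = 84.255 / 417.254 = 0.2019.

20.19 wt%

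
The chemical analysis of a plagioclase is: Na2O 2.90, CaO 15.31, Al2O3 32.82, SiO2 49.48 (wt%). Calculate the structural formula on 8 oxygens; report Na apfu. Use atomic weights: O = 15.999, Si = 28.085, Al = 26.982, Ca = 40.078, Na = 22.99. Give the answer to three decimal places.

0.255 Na apfu

Na2O (M=61.979): mol = 0.04679; Na = 0.09358, O = 0.04679.
CaO (M=56.077): mol = 0.27302; Ca = 0.27302, O = 0.27302.
Al2O3 (M=101.961): mol = 0.32189; Al = 0.64378, O = 0.96567.
SiO2 (M=60.083): mol = 0.82353; Si = 0.82353, O = 1.64706.
ΣO = 2.93254; factor = 8/ΣO = 2.72801.
Na apfu = 0.09358 × 2.72801 = 0.255.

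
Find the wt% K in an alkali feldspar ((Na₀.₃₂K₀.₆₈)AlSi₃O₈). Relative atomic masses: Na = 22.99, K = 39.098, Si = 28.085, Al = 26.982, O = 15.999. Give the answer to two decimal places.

M((Na₀.₃₂K₀.₆₈)AlSi₃O₈) = 273.172 g/mol.
K contributes 0.68 × 39.098 = 26.587 g per mole.
26.587/273.172 = 0.0973 → 9.73%.

9.73 weight percent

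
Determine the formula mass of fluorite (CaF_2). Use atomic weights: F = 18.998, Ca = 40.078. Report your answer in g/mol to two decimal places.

The formula mass is the sum 1(40.078) + 2(18.998).

78.07 g/mol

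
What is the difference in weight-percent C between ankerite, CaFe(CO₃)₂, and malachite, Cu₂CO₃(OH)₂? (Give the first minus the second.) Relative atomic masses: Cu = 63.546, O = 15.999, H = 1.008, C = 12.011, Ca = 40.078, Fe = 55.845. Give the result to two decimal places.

5.69 percentage points

First mineral: 24.022 g C in 215.939 g formula = 11.12 wt% C.
Second mineral: 12.011 g C in 221.114 g formula = 5.43 wt% C.
11.12% − 5.43% gives a difference of 5.69 percentage points.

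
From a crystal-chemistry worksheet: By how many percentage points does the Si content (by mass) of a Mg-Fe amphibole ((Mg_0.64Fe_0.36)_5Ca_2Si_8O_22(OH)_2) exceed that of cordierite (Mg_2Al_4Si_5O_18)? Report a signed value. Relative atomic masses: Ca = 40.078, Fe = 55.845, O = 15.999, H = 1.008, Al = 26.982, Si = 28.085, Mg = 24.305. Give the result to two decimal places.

1.84 percentage points

M((Mg_0.64Fe_0.36)_5Ca_2Si_8O_22(OH)_2) = 869.125 g/mol, so wt% Si = 224.680/869.125 × 100 = 25.85%.
M(Mg_2Al_4Si_5O_18) = 584.945 g/mol, so wt% Si = 140.425/584.945 × 100 = 24.01%.
25.85 − 24.01 = 1.84 pp.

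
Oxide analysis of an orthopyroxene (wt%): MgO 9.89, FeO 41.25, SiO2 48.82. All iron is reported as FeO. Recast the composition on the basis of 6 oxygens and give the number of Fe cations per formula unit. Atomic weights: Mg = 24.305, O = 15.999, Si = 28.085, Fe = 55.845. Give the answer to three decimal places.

MgO (M=40.304): mol = 0.24539; Mg = 0.24539, O = 0.24539.
FeO (M=71.844): mol = 0.57416; Fe = 0.57416, O = 0.57416.
SiO2 (M=60.083): mol = 0.81254; Si = 0.81254, O = 1.62508.
ΣO = 2.44463; factor = 6/ΣO = 2.45436.
Fe apfu = 0.57416 × 2.45436 = 1.409.

1.409 Fe apfu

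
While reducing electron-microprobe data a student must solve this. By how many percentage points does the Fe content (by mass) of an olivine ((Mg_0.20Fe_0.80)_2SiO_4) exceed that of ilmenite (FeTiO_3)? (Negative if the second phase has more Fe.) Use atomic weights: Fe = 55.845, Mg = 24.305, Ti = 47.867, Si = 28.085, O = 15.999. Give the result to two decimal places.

First mineral: 89.352 g Fe in 191.155 g formula = 46.74 wt% Fe.
Second mineral: 55.845 g Fe in 151.709 g formula = 36.81 wt% Fe.
46.74% − 36.81% gives a difference of 9.93 percentage points.

9.93 percentage points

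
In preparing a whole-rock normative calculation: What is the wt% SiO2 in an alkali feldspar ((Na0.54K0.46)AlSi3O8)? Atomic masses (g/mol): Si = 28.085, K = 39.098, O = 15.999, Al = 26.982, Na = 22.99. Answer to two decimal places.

66.85 wt%

Formula mass = 269.629 g/mol.
3 Si → 3.0000 mol SiO2 per formula unit; M(SiO2) = 60.083, so SiO2 mass = 180.249 g.
180.249/269.629 × 100 = 66.85 wt%.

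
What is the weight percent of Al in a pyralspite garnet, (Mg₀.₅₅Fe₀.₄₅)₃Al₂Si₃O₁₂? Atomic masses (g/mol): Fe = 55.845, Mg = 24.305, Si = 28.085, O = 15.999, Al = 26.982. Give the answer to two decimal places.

Formula mass = 1.65·24.305 + 1.35·55.845 + 2·26.982 + 3·28.085 + 12·15.999 = 445.701 g/mol, of which 53.964 g is Al.
So Al makes up 53.964/445.701 = 0.1211 of the mass, i.e. 12.11%.

12.11 weight percent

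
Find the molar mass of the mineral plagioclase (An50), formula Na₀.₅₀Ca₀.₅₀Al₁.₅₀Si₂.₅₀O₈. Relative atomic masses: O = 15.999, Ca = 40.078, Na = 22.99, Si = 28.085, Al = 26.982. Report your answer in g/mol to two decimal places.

270.21 g/mol

Na: 0.50 × 22.99 = 11.4950
Ca: 0.50 × 40.078 = 20.0390
Al: 1.50 × 26.982 = 40.4730
Si: 2.50 × 28.085 = 70.2125
O: 8 × 15.999 = 127.9920
Summing the contributions gives the formula mass.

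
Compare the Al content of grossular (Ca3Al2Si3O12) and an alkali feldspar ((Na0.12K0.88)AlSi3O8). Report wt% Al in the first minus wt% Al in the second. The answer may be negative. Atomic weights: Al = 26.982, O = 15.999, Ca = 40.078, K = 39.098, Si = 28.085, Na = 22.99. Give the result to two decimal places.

2.22 percentage points

M(Ca3Al2Si3O12) = 450.441 g/mol, so wt% Al = 53.964/450.441 × 100 = 11.98%.
M((Na0.12K0.88)AlSi3O8) = 276.394 g/mol, so wt% Al = 26.982/276.394 × 100 = 9.76%.
11.98 − 9.76 = 2.22 pp.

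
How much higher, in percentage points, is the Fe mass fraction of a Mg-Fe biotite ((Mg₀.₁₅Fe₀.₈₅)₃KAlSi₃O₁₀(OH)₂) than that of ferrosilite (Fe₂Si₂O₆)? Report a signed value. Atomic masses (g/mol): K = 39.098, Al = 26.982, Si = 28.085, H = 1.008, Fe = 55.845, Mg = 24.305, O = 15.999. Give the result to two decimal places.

-13.72 percentage points

Fe in (Mg₀.₁₅Fe₀.₈₅)₃KAlSi₃O₁₀(OH)₂: molar mass 497.681 g/mol; 2.55×55.845 = 142.405 g → 28.61 wt%.
Fe in Fe₂Si₂O₆: molar mass 263.854 g/mol; 2×55.845 = 111.690 g → 42.33 wt%.
Difference = 28.61 − 42.33 = -13.72 percentage points.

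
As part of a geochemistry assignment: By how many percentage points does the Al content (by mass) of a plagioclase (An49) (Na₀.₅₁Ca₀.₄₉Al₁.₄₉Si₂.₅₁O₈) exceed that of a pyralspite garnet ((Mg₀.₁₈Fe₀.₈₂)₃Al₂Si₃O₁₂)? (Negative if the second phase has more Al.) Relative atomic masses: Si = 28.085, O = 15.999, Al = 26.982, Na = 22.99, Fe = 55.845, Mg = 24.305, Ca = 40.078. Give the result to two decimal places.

3.66 percentage points

Al in Na₀.₅₁Ca₀.₄₉Al₁.₄₉Si₂.₅₁O₈: molar mass 270.052 g/mol; 1.49×26.982 = 40.203 g → 14.89 wt%.
Al in (Mg₀.₁₈Fe₀.₈₂)₃Al₂Si₃O₁₂: molar mass 480.710 g/mol; 2×26.982 = 53.964 g → 11.23 wt%.
Difference = 14.89 − 11.23 = 3.66 percentage points.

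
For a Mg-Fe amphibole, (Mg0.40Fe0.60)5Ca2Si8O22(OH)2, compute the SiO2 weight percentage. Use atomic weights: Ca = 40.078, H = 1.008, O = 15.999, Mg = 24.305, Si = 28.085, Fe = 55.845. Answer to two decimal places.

Formula mass = 906.973 g/mol.
8 Si → 8.0000 mol SiO2 per formula unit; M(SiO2) = 60.083, so SiO2 mass = 480.664 g.
480.664/906.973 × 100 = 53.00 wt%.

53.00 wt%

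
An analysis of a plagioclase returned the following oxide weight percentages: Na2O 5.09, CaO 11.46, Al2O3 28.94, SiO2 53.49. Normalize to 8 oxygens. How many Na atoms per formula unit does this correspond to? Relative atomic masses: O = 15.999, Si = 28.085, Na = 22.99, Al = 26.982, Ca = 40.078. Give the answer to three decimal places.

Na2O (M=61.979): mol = 0.08212; Na = 0.16424, O = 0.08212.
CaO (M=56.077): mol = 0.20436; Ca = 0.20436, O = 0.20436.
Al2O3 (M=101.961): mol = 0.28383; Al = 0.56766, O = 0.85149.
SiO2 (M=60.083): mol = 0.89027; Si = 0.89027, O = 1.78054.
ΣO = 2.91851; factor = 8/ΣO = 2.74112.
Na apfu = 0.16424 × 2.74112 = 0.450.

0.450 Na apfu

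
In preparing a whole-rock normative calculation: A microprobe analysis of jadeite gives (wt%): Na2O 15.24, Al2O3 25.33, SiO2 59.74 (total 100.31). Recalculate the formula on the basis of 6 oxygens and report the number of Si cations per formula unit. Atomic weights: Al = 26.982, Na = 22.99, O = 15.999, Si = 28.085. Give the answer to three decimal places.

2.002 Si apfu

Na2O (M=61.979): mol = 0.24589; Na = 0.49178, O = 0.24589.
Al2O3 (M=101.961): mol = 0.24843; Al = 0.49686, O = 0.74529.
SiO2 (M=60.083): mol = 0.99429; Si = 0.99429, O = 1.98858.
ΣO = 2.97976; factor = 6/ΣO = 2.01358.
Si apfu = 0.99429 × 2.01358 = 2.002.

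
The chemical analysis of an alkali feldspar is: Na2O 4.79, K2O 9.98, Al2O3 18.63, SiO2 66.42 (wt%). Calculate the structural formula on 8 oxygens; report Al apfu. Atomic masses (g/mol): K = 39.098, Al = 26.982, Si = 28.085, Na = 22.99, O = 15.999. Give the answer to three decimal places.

4.79 wt% Na2O ÷ 61.979 g/mol = 0.07728 mol, giving 0.15456 Na and 0.07728 O.
9.98 wt% K2O ÷ 94.195 g/mol = 0.10595 mol, giving 0.21190 K and 0.10595 O.
18.63 wt% Al2O3 ÷ 101.961 g/mol = 0.18272 mol, giving 0.36544 Al and 0.54816 O.
66.42 wt% SiO2 ÷ 60.083 g/mol = 1.10547 mol, giving 1.10547 Si and 2.21094 O.
Oxygen sums to 2.94233; scaling by 8/2.94233 = 2.71893 puts the formula on 8 O.
Al: 0.36544 × 2.71893 = 0.994 atoms per formula unit.

0.994 Al apfu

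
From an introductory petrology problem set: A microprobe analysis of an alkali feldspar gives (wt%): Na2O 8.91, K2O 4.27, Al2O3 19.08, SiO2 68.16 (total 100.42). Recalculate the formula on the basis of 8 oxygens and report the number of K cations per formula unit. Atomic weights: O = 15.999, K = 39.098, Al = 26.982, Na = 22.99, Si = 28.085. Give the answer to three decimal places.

Na2O: 8.91/61.979 = 0.14376 mol → 0.28752 mol Na, 0.14376 mol O.
K2O: 4.27/94.195 = 0.04533 mol → 0.09066 mol K, 0.04533 mol O.
Al2O3: 19.08/101.961 = 0.18713 mol → 0.37426 mol Al, 0.56139 mol O.
SiO2: 68.16/60.083 = 1.13443 mol → 1.13443 mol Si, 2.26886 mol O.
Total oxygen = 3.01934 mol. Normalization factor = 8/3.01934 = 2.64959.
K per 8 O = 0.09066 × 2.64959 = 0.240.

0.240 K apfu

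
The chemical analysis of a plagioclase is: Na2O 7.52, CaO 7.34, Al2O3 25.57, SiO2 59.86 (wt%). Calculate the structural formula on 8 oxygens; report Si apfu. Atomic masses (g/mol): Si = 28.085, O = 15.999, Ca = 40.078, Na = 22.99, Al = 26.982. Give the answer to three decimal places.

7.52 wt% Na2O ÷ 61.979 g/mol = 0.12133 mol, giving 0.24266 Na and 0.12133 O.
7.34 wt% CaO ÷ 56.077 g/mol = 0.13089 mol, giving 0.13089 Ca and 0.13089 O.
25.57 wt% Al2O3 ÷ 101.961 g/mol = 0.25078 mol, giving 0.50156 Al and 0.75234 O.
59.86 wt% SiO2 ÷ 60.083 g/mol = 0.99629 mol, giving 0.99629 Si and 1.99258 O.
Oxygen sums to 2.99714; scaling by 8/2.99714 = 2.66921 puts the formula on 8 O.
Si: 0.99629 × 2.66921 = 2.659 atoms per formula unit.

2.659 Si apfu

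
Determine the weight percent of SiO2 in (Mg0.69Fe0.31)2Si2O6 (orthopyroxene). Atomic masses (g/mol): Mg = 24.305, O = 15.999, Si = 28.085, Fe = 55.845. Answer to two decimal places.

54.54 wt%

Molar mass of (Mg0.69Fe0.31)2Si2O6 = 1.38·24.305 + 0.62·55.845 + 2·28.085 + 6·15.999 = 220.329 g/mol.
Each formula unit contains 2 Si, equivalent to 2/1 = 2.0000 mol SiO2.
M(SiO2) = 1×28.085 + 2×15.999 = 60.083 g/mol.
Mass of SiO2 per formula unit = 2.0000 × 60.083 = 120.166 g.
SiO2 wt% = 120.166 / 220.329 × 100 = 54.54%.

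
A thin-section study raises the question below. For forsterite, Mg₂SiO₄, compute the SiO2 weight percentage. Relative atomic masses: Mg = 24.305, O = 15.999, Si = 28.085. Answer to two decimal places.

Formula mass = 140.691 g/mol.
1 Si → 1.0000 mol SiO2 per formula unit; M(SiO2) = 60.083, so SiO2 mass = 60.083 g.
60.083/140.691 × 100 = 42.71 wt%.

42.71 wt%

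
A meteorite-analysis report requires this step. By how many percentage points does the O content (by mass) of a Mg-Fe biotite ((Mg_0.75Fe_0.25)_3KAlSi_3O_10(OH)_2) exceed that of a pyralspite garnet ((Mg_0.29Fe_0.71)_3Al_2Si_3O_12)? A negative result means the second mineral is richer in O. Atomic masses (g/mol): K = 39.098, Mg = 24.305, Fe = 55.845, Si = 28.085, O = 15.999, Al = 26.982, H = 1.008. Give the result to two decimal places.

2.72 percentage points

M((Mg_0.75Fe_0.25)_3KAlSi_3O_10(OH)_2) = 440.909 g/mol, so wt% O = 191.988/440.909 × 100 = 43.54%.
M((Mg_0.29Fe_0.71)_3Al_2Si_3O_12) = 470.302 g/mol, so wt% O = 191.988/470.302 × 100 = 40.82%.
43.54 − 40.82 = 2.72 pp.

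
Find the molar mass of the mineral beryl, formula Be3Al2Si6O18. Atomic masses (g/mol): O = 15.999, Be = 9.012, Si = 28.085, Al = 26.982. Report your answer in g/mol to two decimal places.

M = 3*9.012 + 2*26.982 + 6*28.085 + 18*15.999

537.49 g/mol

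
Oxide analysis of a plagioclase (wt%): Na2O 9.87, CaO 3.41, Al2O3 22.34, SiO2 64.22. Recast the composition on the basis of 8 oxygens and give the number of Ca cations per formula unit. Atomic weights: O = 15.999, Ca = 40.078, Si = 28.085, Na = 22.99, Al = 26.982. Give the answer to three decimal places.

Na2O (M=61.979): mol = 0.15925; Na = 0.31850, O = 0.15925.
CaO (M=56.077): mol = 0.06081; Ca = 0.06081, O = 0.06081.
Al2O3 (M=101.961): mol = 0.21910; Al = 0.43820, O = 0.65730.
SiO2 (M=60.083): mol = 1.06885; Si = 1.06885, O = 2.13770.
ΣO = 3.01506; factor = 8/ΣO = 2.65335.
Ca apfu = 0.06081 × 2.65335 = 0.161.

0.161 Ca apfu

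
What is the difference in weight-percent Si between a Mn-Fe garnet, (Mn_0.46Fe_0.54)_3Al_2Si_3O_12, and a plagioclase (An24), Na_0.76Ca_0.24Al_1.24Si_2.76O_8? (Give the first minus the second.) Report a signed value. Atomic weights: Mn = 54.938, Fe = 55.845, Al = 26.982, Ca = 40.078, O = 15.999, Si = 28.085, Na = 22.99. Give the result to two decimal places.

Si in (Mn_0.46Fe_0.54)_3Al_2Si_3O_12: molar mass 496.490 g/mol; 3×28.085 = 84.255 g → 16.97 wt%.
Si in Na_0.76Ca_0.24Al_1.24Si_2.76O_8: molar mass 266.055 g/mol; 2.76×28.085 = 77.515 g → 29.13 wt%.
Difference = 16.97 − 29.13 = -12.16 percentage points.

-12.16 percentage points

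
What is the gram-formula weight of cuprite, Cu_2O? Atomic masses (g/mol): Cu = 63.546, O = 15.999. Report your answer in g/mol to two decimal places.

The formula mass is the sum 2*63.546 + 1*15.999.

143.09 g/mol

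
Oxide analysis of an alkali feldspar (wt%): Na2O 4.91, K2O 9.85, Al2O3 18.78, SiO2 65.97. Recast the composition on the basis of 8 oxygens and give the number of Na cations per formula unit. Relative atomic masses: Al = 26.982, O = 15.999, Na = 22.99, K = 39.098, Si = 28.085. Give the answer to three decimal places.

0.432 Na apfu

4.91 wt% Na2O ÷ 61.979 g/mol = 0.07922 mol, giving 0.15844 Na and 0.07922 O.
9.85 wt% K2O ÷ 94.195 g/mol = 0.10457 mol, giving 0.20914 K and 0.10457 O.
18.78 wt% Al2O3 ÷ 101.961 g/mol = 0.18419 mol, giving 0.36838 Al and 0.55257 O.
65.97 wt% SiO2 ÷ 60.083 g/mol = 1.09798 mol, giving 1.09798 Si and 2.19596 O.
Oxygen sums to 2.93232; scaling by 8/2.93232 = 2.72822 puts the formula on 8 O.
Na: 0.15844 × 2.72822 = 0.432 atoms per formula unit.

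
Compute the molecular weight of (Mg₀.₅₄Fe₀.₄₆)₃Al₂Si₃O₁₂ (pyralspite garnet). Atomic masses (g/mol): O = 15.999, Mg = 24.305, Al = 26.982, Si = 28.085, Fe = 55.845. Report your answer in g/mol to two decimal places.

446.65 g/mol

M = 1.62×24.305 + 1.38×55.845 + 2×26.982 + 3×28.085 + 12×15.999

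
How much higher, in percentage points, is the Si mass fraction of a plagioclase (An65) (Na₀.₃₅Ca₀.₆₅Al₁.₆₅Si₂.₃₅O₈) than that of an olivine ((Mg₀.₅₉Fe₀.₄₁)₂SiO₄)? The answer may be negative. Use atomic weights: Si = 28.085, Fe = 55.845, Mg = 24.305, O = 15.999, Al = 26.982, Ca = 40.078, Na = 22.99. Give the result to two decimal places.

7.35 percentage points

First mineral: 66.000 g Si in 272.609 g formula = 24.21 wt% Si.
Second mineral: 28.085 g Si in 166.554 g formula = 16.86 wt% Si.
24.21% − 16.86% gives a difference of 7.35 percentage points.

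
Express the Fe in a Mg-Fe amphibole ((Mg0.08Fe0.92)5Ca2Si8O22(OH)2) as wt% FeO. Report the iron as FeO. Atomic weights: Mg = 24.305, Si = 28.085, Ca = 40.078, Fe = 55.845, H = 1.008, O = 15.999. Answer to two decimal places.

Molar mass of (Mg0.08Fe0.92)5Ca2Si8O22(OH)2 = 0.40*24.305 + 4.60*55.845 + 2*40.078 + 8*28.085 + 24*15.999 + 2*1.008 = 957.437 g/mol.
Each formula unit contains 4.60 Fe, equivalent to 4.60/1 = 4.6000 mol FeO.
M(FeO) = 1×55.845 + 1×15.999 = 71.844 g/mol.
Mass of FeO per formula unit = 4.6000 × 71.844 = 330.482 g.
FeO wt% = 330.482 / 957.437 × 100 = 34.52%.

34.52 wt%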